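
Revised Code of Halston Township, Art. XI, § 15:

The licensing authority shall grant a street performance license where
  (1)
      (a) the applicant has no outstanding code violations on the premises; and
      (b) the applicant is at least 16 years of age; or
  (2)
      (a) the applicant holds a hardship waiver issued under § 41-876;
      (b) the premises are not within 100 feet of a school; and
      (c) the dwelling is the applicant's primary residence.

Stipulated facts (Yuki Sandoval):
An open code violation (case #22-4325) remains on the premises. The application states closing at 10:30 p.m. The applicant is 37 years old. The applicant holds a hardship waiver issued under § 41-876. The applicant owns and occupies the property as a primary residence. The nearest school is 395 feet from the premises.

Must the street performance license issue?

(a) no code violations — fails.
(b) age ≥ 16 — satisfied.
(1) = F AND T = false.
(a) hardship waiver — satisfied.
(b) ≥100 ft from school — holds.
(c) primary residence — holds.
(2): T AND T AND T → true.
So Overall is satisfied (F OR T).

Yes — granted.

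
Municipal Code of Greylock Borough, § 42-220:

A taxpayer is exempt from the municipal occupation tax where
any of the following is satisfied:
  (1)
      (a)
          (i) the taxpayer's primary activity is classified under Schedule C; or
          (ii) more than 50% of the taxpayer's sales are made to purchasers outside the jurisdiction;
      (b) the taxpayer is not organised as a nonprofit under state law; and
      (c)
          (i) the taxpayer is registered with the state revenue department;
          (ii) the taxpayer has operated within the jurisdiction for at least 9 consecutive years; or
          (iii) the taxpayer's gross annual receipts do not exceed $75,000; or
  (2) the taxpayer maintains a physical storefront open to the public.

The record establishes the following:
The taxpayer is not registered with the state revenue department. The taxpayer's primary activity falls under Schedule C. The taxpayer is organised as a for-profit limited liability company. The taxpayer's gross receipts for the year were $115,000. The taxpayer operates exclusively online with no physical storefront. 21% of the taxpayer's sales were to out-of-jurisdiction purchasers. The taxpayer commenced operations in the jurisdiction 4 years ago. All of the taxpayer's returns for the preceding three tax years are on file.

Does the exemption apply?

(i) Schedule C activity — holds.
(ii) >50% out-of-jur. sales — not satisfied.
(a): T OR F → true.
(b) not (nonprofit) — holds.
(i) state-registered — fails.
(ii) ≥ 9 yrs in jurisdiction — fails.
(iii) receipts ≤ $75,000 — fails.
(c): F OR F OR F → false.
(1) = T AND T AND F = false.
(2) has storefront — not met.
Overall: F OR F → false.

No — not exempt.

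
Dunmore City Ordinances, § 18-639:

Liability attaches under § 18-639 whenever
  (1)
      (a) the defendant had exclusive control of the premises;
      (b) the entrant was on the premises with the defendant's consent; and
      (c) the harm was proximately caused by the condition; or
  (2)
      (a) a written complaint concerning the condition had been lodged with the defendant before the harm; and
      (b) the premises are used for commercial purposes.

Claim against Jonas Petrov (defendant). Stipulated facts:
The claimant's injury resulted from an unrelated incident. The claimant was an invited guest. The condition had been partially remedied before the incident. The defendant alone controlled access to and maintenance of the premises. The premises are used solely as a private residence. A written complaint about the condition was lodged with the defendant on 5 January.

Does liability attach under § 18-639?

(a) exclusive control — met.
(b) consent to enter — met.
(c) proximate cause — not satisfied.
So (1) is not satisfied (T AND T AND F).
(a) complaint lodged — satisfied.
(b) commercial use — not satisfied.
So (2) is not satisfied (T AND F).
Overall: F OR F → false.

No — not liable.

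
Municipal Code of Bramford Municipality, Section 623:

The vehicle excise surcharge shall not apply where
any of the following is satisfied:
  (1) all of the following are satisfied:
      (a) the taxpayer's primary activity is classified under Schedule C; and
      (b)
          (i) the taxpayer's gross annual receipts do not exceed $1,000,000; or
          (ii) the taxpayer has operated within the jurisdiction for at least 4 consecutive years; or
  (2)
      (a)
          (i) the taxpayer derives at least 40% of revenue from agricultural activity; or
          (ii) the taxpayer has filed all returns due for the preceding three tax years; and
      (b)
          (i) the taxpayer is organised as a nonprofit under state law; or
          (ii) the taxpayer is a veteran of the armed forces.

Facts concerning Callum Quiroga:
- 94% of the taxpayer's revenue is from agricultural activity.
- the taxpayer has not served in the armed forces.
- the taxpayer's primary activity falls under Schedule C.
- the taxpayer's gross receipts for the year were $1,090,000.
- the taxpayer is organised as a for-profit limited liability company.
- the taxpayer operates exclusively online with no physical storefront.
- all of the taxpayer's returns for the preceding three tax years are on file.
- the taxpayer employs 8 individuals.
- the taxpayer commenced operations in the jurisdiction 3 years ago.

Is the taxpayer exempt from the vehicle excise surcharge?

(a) Schedule C activity — holds.
(i) receipts ≤ $1,000,000 — fails.
(ii) ≥ 4 yrs in jurisdiction — not met.
So (b) is not satisfied (F OR F).
So (1) is not satisfied (T AND F).
(i) ≥40% agricultural — met.
(ii) returns current — met.
(a) = T OR T = true.
(i) nonprofit — not met.
(ii) veteran — fails.
(b): F OR F → false.
(2): T AND F → false.
Overall: F OR F → false.

No — not exempt.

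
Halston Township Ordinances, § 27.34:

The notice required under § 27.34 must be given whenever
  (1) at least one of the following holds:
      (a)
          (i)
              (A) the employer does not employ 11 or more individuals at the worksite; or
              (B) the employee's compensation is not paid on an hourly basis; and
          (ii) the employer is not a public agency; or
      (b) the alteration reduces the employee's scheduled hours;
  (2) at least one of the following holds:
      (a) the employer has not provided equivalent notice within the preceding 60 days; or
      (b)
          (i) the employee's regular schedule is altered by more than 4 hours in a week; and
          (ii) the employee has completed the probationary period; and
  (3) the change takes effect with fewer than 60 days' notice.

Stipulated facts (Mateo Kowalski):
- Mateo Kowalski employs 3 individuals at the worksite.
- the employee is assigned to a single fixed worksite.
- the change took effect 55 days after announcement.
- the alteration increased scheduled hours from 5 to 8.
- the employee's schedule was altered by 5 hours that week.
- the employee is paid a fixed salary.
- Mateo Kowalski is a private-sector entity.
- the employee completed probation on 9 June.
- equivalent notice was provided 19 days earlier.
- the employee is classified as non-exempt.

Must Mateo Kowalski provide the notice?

(A) not (≥ 11 at site) — met.
(B) not (hourly-paid) — met.
(i) = T OR T = true.
(ii) not (public agency) — satisfied.
(a): T AND T → true.
(b) hours reduced — not satisfied.
(1): T OR F → true.
(a) no recent notice — fails.
(i) schedule shift > 4h — met.
(ii) past probation — holds.
(b): T AND T → true.
(2): F OR T → true.
(3) < 60 days' notice — holds.
So Overall is satisfied (T AND T AND T).

Yes — required.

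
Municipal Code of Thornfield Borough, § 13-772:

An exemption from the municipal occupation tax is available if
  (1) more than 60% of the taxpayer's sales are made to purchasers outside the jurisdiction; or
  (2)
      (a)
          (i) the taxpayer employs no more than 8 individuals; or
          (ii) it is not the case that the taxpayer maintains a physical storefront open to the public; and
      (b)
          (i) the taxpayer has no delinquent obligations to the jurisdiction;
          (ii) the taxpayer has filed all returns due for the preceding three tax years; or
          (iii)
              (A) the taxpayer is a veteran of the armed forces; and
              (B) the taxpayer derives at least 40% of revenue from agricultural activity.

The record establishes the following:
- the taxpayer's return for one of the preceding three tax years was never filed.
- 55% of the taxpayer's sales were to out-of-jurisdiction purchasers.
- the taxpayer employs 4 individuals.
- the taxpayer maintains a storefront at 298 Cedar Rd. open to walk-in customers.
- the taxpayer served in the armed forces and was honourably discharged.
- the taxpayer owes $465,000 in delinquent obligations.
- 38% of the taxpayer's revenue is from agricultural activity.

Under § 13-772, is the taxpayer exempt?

(1) >60% out-of-jur. sales — not met.
(i) ≤ 8 employees — satisfied.
(ii) not (has storefront) — fails.
(a): T OR F → true.
(i) no delinquency — not satisfied.
(ii) returns current — fails.
(A) veteran — satisfied.
(B) ≥40% agricultural — fails.
So (iii) is not satisfied (T AND F).
So (b) is not satisfied (F OR F OR F).
(2) = T AND F = false.
Overall: F OR F → false.

No — not exempt.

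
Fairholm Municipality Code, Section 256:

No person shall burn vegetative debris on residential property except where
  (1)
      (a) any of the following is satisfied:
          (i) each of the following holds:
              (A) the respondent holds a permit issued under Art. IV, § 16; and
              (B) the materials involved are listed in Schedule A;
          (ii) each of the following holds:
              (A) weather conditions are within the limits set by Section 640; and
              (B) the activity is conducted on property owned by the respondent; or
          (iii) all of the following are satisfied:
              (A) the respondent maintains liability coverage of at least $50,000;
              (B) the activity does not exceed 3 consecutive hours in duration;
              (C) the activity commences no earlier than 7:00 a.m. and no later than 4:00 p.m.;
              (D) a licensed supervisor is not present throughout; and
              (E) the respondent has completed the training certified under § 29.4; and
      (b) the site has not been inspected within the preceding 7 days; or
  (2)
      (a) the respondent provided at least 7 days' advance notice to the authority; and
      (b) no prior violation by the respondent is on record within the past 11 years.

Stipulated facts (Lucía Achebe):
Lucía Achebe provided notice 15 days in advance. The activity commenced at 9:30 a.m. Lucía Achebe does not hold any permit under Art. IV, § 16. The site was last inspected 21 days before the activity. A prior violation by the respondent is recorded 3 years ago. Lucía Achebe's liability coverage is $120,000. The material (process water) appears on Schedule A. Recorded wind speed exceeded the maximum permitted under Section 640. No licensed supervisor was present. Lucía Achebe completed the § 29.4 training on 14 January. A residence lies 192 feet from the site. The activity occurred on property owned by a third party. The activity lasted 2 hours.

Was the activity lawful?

(A) holds permit — fails.
(B) Schedule A material — met.
So (i) is not satisfied (F AND T).
(A) weather ok — not met.
(B) own property — fails.
So (ii) is not satisfied (F AND F).
(A) coverage ≥ $50,000 — met.
(B) ≤ 3 hrs duration — satisfied.
(C) start within hours — satisfied.
(D) not (supervisor present) — satisfied.
(E) training certified — holds.
So (iii) is satisfied (T AND T AND T AND T AND T).
(a): F OR F OR T → true.
(b) not (site inspected) — satisfied.
(1): T AND T → true.
(a) ≥7 days' notice — met.
(b) no prior violation — fails.
(2): T AND F → false.
So Overall is satisfied (T OR F).

Yes — lawful.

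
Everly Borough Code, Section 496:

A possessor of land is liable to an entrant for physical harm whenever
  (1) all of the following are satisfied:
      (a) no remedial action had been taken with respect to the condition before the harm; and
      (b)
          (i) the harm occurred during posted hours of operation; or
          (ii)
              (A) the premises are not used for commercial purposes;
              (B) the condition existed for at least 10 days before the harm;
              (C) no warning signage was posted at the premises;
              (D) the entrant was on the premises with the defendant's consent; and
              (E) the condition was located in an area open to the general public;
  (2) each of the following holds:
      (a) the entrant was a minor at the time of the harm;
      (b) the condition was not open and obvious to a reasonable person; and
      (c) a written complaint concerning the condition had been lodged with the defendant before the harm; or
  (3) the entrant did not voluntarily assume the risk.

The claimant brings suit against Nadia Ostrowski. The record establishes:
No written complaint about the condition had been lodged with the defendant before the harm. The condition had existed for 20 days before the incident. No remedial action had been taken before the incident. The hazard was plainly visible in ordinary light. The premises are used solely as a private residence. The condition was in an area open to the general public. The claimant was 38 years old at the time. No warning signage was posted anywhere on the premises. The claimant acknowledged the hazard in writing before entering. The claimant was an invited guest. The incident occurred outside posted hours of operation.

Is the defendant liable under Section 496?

Yes — liable.

(a) no remedial action — satisfied.
(i) during posted hours — fails.
(A) not (commercial use) — holds.
(B) condition ≥10 days old — satisfied.
(C) no signage posted — met.
(D) consent to enter — satisfied.
(E) public area — holds.
So (ii) is satisfied (T AND T AND T AND T AND T).
(b) = F OR T = true.
(1): T AND T → true.
(a) entrant a minor — fails.
(b) not open/obvious — fails.
(c) complaint lodged — not met.
(2) = F AND F AND F = false.
(3) no assumed risk — not satisfied.
Overall = T OR F OR F = true.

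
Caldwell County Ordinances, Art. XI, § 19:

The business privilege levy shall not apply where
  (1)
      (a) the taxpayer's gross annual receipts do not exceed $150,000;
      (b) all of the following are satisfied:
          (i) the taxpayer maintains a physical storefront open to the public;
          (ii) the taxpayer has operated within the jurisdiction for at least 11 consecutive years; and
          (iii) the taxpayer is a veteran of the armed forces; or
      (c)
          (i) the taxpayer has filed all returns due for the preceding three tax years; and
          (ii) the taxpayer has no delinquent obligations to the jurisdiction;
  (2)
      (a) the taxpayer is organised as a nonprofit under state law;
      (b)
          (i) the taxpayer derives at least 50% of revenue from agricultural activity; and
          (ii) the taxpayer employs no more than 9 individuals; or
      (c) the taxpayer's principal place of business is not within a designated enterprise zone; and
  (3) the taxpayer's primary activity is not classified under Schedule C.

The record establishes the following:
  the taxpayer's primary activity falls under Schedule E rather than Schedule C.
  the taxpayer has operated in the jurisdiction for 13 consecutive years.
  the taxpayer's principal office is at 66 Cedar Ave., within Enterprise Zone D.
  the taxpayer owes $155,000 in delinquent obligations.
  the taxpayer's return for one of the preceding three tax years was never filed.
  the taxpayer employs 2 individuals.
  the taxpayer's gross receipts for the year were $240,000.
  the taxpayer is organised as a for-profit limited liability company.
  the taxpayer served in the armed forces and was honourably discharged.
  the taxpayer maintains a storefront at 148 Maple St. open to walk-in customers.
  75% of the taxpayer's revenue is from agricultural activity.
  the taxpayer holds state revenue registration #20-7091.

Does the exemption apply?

Yes — exempt.

(a) receipts ≤ $150,000 — fails.
(i) has storefront — met.
(ii) ≥ 11 yrs in jurisdiction — met.
(iii) veteran — holds.
(b): T AND T AND T → true.
(i) returns current — fails.
(ii) no delinquency — not satisfied.
So (c) is not satisfied (F AND F).
So (1) is satisfied (F OR T OR F).
(a) nonprofit — not met.
(i) ≥50% agricultural — met.
(ii) ≤ 9 employees — holds.
So (b) is satisfied (T AND T).
(c) not (in enterprise zone) — not met.
(2): F OR T OR F → true.
(3) not (Schedule C activity) — met.
Overall: T AND T AND T → true.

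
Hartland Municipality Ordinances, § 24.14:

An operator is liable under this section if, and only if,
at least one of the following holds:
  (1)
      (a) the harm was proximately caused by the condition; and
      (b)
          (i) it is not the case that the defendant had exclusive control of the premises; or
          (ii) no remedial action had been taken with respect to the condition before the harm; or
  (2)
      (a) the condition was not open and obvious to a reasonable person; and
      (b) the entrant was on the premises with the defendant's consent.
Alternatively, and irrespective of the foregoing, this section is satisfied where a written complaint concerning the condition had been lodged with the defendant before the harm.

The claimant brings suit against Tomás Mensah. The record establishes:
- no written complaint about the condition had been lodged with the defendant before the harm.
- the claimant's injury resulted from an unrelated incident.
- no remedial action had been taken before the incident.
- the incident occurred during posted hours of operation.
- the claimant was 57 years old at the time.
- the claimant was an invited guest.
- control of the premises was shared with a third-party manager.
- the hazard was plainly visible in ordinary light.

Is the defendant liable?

(a) proximate cause — not satisfied.
(i) not (exclusive control) — holds.
(ii) no remedial action — holds.
(b): T OR T → true.
So (1) is not satisfied (F AND T).
(a) not open/obvious — not satisfied.
(b) consent to enter — satisfied.
So (2) is not satisfied (F AND T).
So Overall is not satisfied (F OR F).
Exception (complaint lodged) — not satisfied.
Result: main false OR exception false → false.

No — not liable.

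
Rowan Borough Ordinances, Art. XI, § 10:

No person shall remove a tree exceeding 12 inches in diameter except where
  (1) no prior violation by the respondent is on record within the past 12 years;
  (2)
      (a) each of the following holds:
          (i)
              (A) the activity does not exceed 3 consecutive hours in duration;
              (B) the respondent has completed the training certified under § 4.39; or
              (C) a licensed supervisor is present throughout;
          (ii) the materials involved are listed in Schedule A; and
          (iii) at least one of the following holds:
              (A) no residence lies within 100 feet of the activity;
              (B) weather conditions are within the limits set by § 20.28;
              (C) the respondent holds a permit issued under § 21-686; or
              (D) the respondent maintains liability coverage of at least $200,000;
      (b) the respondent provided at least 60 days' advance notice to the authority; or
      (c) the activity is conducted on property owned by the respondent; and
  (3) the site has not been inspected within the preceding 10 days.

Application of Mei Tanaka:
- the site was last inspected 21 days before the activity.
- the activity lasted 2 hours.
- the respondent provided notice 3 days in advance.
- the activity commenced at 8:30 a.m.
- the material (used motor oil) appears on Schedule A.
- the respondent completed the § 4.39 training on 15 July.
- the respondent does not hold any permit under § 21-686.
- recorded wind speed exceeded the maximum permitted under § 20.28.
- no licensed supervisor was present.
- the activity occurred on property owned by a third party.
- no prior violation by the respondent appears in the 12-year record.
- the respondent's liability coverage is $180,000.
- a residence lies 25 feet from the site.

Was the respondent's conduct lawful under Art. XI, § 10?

No — unlawful.

(1) no prior violation — satisfied.
(A) ≤ 3 hrs duration — holds.
(B) training certified — satisfied.
(C) supervisor present — not satisfied.
(i): T OR T OR F → true.
(ii) Schedule A material — met.
(A) no residence in 100 ft — not met.
(B) weather ok — not met.
(C) holds permit — not met.
(D) coverage ≥ $200,000 — not satisfied.
(iii): F OR F OR F OR F → false.
So (a) is not satisfied (T AND T AND F).
(b) ≥60 days' notice — not met.
(c) own property — fails.
(2): F OR F OR F → false.
(3) not (site inspected) — holds.
So Overall is not satisfied (T AND F AND T).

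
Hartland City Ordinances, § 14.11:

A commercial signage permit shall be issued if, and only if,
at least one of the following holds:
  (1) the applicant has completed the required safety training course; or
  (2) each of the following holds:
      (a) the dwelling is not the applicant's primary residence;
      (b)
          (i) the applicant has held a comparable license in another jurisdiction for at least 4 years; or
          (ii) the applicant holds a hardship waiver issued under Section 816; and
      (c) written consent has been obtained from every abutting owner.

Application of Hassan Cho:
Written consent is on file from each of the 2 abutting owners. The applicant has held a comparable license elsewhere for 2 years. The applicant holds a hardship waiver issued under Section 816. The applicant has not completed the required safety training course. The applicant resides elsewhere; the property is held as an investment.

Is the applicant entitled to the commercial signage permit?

Yes — granted.

(1) safety training — fails.
(a) not (primary residence) — holds.
(i) prior license ≥ 4 yr — not met.
(ii) hardship waiver — met.
(b): F OR T → true.
(c) all abutters consent — satisfied.
(2) = T AND T AND T = true.
Overall = F OR T = true.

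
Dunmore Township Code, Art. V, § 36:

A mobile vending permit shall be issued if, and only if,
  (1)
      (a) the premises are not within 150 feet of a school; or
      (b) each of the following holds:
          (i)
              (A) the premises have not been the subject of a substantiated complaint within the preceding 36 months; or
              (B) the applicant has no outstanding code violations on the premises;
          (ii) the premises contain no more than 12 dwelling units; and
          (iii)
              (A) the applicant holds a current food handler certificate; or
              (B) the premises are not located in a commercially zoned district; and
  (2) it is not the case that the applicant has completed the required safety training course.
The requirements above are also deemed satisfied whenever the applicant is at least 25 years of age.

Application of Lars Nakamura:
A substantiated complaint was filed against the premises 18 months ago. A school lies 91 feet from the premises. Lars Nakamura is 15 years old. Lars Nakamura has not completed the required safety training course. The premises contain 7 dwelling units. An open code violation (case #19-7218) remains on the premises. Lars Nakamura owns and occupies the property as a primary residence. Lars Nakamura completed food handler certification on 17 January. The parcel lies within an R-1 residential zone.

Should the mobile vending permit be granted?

(a) ≥150 ft from school — fails.
(A) no complaint in 36 mo. — fails.
(B) no code violations — not satisfied.
So (i) is not satisfied (F OR F).
(ii) ≤ 12 units — met.
(A) food handler cert. — satisfied.
(B) not (commercially zoned) — holds.
(iii) = T OR T = true.
So (b) is not satisfied (F AND T AND T).
(1) = F OR F = false.
(2) not (safety training) — met.
Overall: F AND T → false.
Exception (age ≥ 25) — not satisfied.
Result: main false OR exception false → false.

No — denied.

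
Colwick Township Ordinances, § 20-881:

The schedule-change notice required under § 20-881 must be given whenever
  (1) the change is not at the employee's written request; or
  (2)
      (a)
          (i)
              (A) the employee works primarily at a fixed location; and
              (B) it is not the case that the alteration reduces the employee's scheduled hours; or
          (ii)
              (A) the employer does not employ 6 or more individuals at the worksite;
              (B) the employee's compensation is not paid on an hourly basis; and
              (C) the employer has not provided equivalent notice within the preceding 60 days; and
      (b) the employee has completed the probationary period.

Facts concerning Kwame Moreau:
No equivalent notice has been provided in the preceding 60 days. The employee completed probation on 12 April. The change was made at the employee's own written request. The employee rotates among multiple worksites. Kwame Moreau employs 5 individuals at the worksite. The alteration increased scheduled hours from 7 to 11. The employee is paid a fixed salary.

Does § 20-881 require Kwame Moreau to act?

Yes — required.

(1) not employee-requested — not met.
(A) fixed location — not satisfied.
(B) not (hours reduced) — satisfied.
(i): F AND T → false.
(A) not (≥ 6 at site) — satisfied.
(B) not (hourly-paid) — satisfied.
(C) no recent notice — holds.
(ii) = T AND T AND T = true.
So (a) is satisfied (F OR T).
(b) past probation — satisfied.
(2): T AND T → true.
So Overall is satisfied (F OR T).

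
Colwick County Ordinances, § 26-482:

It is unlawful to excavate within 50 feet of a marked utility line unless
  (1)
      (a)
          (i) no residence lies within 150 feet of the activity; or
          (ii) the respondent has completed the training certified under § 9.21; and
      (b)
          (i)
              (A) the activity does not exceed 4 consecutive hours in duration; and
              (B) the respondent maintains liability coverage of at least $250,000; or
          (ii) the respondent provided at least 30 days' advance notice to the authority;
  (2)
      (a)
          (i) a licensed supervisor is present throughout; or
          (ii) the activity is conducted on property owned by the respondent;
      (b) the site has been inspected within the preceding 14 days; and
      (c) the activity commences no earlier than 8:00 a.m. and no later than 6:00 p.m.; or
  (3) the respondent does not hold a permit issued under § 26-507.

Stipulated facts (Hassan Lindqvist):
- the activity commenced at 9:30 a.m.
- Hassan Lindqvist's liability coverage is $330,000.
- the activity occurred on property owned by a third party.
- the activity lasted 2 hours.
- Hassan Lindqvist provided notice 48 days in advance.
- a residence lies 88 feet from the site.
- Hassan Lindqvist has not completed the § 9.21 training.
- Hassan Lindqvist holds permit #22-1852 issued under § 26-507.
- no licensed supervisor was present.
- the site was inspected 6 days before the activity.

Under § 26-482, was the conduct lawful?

No — unlawful.

(i) no residence in 150 ft — fails.
(ii) training certified — not satisfied.
(a) = F OR F = false.
(A) ≤ 4 hrs duration — holds.
(B) coverage ≥ $250,000 — satisfied.
(i) = T AND T = true.
(ii) ≥30 days' notice — satisfied.
So (b) is satisfied (T OR T).
So (1) is not satisfied (F AND T).
(i) supervisor present — fails.
(ii) own property — fails.
So (a) is not satisfied (F OR F).
(b) site inspected — met.
(c) start within hours — satisfied.
So (2) is not satisfied (F AND T AND T).
(3) not (holds permit) — not met.
Overall = F OR F OR F = false.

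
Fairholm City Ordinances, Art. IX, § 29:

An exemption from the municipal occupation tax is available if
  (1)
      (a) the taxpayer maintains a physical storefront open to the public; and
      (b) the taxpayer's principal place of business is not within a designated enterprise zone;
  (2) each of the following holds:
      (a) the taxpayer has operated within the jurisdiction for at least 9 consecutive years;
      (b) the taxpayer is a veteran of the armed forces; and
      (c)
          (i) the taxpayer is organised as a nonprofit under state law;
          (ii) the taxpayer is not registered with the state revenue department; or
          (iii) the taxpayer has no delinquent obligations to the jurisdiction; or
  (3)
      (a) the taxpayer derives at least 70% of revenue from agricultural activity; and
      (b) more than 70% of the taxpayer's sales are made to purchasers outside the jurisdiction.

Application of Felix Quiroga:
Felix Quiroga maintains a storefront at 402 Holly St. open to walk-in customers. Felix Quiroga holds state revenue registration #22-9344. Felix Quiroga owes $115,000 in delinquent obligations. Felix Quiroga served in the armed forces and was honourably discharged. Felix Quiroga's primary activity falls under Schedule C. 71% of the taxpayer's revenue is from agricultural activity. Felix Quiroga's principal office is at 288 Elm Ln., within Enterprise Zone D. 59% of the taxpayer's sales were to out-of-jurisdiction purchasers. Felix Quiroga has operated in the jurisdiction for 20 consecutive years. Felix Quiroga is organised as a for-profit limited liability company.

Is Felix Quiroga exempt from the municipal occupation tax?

(a) has storefront — satisfied.
(b) not (in enterprise zone) — fails.
(1): T AND F → false.
(a) ≥ 9 yrs in jurisdiction — holds.
(b) veteran — holds.
(i) nonprofit — not satisfied.
(ii) not (state-registered) — fails.
(iii) no delinquency — fails.
So (c) is not satisfied (F OR F OR F).
(2) = T AND T AND F = false.
(a) ≥70% agricultural — met.
(b) >70% out-of-jur. sales — fails.
(3): T AND F → false.
Overall = F OR F OR F = false.

No — not exempt.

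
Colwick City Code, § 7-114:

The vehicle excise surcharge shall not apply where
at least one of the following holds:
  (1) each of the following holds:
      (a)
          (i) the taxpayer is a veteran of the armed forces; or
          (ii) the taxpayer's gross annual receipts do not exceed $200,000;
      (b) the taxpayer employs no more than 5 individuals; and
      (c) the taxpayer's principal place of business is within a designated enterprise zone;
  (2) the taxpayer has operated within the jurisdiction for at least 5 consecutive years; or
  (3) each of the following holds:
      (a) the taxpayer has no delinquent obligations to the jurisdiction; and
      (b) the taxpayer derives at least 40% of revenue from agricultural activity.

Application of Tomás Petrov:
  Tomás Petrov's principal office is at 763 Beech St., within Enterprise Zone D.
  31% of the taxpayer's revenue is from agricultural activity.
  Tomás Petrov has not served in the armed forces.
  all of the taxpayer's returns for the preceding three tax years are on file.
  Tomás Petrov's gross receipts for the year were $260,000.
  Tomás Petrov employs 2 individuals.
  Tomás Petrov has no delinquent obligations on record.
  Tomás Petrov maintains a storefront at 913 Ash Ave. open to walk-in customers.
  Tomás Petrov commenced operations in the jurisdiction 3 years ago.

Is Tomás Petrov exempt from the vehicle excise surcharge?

No — not exempt.

(i) veteran — not satisfied.
(ii) receipts ≤ $200,000 — not satisfied.
So (a) is not satisfied (F OR F).
(b) ≤ 5 employees — satisfied.
(c) in enterprise zone — holds.
(1) = F AND T AND T = false.
(2) ≥ 5 yrs in jurisdiction — fails.
(a) no delinquency — satisfied.
(b) ≥40% agricultural — fails.
So (3) is not satisfied (T AND F).
Overall = F OR F OR F = false.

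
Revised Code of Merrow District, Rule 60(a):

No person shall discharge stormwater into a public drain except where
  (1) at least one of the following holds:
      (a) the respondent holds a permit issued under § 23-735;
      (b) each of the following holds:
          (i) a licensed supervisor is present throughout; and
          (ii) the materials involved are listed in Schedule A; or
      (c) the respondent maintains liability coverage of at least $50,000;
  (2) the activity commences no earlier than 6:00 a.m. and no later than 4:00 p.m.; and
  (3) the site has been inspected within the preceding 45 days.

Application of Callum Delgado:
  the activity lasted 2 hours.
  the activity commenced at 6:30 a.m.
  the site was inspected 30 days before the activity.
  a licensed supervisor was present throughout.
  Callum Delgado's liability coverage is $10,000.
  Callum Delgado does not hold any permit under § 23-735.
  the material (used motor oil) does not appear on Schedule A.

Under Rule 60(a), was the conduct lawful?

No — unlawful.

(a) holds permit — not met.
(i) supervisor present — holds.
(ii) Schedule A material — not satisfied.
(b) = T AND F = false.
(c) coverage ≥ $50,000 — not satisfied.
(1): F OR F OR F → false.
(2) start within hours — met.
(3) site inspected — satisfied.
So Overall is not satisfied (F AND T AND T).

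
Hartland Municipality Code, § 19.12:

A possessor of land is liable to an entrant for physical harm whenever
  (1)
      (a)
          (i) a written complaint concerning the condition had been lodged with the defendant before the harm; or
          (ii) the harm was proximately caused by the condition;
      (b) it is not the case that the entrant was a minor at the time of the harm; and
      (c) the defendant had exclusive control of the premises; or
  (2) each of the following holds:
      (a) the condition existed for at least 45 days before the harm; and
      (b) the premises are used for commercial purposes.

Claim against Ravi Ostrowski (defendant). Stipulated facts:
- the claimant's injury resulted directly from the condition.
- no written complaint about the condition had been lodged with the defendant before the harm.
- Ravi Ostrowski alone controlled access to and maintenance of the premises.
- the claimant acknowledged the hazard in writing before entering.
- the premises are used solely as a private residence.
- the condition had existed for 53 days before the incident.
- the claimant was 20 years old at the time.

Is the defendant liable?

(i) complaint lodged — not met.
(ii) proximate cause — holds.
So (a) is satisfied (F OR T).
(b) not (entrant a minor) — satisfied.
(c) exclusive control — holds.
So (1) is satisfied (T AND T AND T).
(a) condition ≥45 days old — satisfied.
(b) commercial use — not satisfied.
(2) = T AND F = false.
Overall = T OR F = true.

Yes — liable.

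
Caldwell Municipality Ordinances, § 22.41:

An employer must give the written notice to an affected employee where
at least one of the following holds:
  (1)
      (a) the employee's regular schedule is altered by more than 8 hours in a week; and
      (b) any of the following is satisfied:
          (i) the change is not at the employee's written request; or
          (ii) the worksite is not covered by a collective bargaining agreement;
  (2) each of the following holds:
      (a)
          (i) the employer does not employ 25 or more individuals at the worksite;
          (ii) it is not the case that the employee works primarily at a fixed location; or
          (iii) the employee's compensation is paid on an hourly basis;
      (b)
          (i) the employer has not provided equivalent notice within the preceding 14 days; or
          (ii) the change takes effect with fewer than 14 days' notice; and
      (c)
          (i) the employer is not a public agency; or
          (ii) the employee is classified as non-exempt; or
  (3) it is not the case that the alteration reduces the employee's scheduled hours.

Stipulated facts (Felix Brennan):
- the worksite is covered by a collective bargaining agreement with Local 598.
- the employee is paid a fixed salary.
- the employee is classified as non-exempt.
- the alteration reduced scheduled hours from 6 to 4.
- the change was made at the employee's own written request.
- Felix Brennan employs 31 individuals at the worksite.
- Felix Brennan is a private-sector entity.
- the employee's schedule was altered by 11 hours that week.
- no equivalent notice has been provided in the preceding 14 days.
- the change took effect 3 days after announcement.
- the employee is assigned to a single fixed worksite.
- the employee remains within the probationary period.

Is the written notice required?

No — not required.

(a) schedule shift > 8h — holds.
(i) not employee-requested — not satisfied.
(ii) no CBA — fails.
So (b) is not satisfied (F OR F).
(1): T AND F → false.
(i) not (≥ 25 at site) — not met.
(ii) not (fixed location) — fails.
(iii) hourly-paid — not met.
So (a) is not satisfied (F OR F OR F).
(i) no recent notice — holds.
(ii) < 14 days' notice — satisfied.
(b) = T OR T = true.
(i) not (public agency) — holds.
(ii) non-exempt — satisfied.
So (c) is satisfied (T OR T).
(2) = F AND T AND T = false.
(3) not (hours reduced) — not met.
Overall: F OR F OR F → false.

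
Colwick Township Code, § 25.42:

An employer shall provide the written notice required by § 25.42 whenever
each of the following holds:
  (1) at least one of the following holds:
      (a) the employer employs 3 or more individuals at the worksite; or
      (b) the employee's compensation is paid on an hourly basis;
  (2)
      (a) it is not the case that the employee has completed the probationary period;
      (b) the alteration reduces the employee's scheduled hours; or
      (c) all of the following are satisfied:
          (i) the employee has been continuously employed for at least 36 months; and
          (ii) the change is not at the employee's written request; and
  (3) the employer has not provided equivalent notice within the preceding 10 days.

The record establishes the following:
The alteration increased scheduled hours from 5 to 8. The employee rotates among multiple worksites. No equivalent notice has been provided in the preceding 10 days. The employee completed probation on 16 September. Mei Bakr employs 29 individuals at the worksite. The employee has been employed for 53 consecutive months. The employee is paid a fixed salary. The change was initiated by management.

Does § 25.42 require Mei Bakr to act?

(a) ≥ 3 at site — holds.
(b) hourly-paid — not met.
So (1) is satisfied (T OR F).
(a) not (past probation) — not satisfied.
(b) hours reduced — not met.
(i) tenure ≥ 36 mo. — holds.
(ii) not employee-requested — holds.
(c): T AND T → true.
So (2) is satisfied (F OR F OR T).
(3) no recent notice — met.
So Overall is satisfied (T AND T AND T).

Yes — required.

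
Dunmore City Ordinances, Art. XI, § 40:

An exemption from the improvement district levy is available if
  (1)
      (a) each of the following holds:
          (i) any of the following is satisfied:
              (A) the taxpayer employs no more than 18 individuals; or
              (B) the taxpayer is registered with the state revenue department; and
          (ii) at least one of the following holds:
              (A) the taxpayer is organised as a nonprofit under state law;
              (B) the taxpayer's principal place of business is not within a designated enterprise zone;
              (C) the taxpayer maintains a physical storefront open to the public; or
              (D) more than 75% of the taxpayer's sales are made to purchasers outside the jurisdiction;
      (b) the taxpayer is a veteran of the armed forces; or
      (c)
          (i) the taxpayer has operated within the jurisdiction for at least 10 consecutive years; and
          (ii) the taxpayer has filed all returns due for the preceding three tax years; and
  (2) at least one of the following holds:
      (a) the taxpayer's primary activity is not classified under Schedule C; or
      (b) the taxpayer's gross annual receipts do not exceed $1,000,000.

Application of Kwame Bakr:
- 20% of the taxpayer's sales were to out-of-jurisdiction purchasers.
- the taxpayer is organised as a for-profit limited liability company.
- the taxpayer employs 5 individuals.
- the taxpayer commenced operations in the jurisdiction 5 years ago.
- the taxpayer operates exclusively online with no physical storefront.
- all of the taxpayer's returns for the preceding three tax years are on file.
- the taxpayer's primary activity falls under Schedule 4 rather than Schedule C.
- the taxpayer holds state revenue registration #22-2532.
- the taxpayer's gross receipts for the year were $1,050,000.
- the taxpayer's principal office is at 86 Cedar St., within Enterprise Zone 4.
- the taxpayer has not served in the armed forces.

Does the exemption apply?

(A) ≤ 18 employees — met.
(B) state-registered — holds.
So (i) is satisfied (T OR T).
(A) nonprofit — not met.
(B) not (in enterprise zone) — fails.
(C) has storefront — fails.
(D) >75% out-of-jur. sales — fails.
(ii) = F OR F OR F OR F = false.
(a) = T AND F = false.
(b) veteran — not met.
(i) ≥ 10 yrs in jurisdiction — not met.
(ii) returns current — holds.
So (c) is not satisfied (F AND T).
So (1) is not satisfied (F OR F OR F).
(a) not (Schedule C activity) — satisfied.
(b) receipts ≤ $1,000,000 — not met.
(2): T OR F → true.
Overall = F AND T = false.

No — not exempt.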